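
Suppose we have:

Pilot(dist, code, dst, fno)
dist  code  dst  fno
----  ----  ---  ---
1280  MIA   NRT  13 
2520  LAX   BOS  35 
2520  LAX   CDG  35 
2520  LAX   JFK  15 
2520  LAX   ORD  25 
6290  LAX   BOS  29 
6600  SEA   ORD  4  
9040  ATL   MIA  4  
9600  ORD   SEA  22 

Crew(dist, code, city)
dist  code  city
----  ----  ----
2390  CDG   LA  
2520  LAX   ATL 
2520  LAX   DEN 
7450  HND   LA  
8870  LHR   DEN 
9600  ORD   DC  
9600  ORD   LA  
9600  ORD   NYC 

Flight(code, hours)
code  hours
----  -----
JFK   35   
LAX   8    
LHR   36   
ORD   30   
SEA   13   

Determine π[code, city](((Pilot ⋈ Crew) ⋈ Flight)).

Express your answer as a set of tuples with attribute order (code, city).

Natural join on dist, code: {(2520, LAX, BOS, 35, ATL), (2520, LAX, BOS, 35, DEN), (2520, LAX, CDG, 35, ATL), (2520, LAX, CDG, 35, DEN), (2520, LAX, JFK, 15, ATL), (2520, LAX, JFK, 15, DEN), (2520, LAX, ORD, 25, ATL), (2520, LAX, ORD, 25, DEN), (9600, ORD, SEA, 22, DC), (9600, ORD, SEA, 22, LA), (9600, ORD, SEA, 22, NYC)}
Natural join on code: {(2520, LAX, BOS, 35, ATL, 8), (2520, LAX, BOS, 35, DEN, 8), (2520, LAX, CDG, 35, ATL, 8), (2520, LAX, CDG, 35, DEN, 8), (2520, LAX, JFK, 15, ATL, 8), (2520, LAX, JFK, 15, DEN, 8), (2520, LAX, ORD, 25, ATL, 8), (2520, LAX, ORD, 25, DEN, 8), (9600, ORD, SEA, 22, DC, 30), (9600, ORD, SEA, 22, LA, 30), (9600, ORD, SEA, 22, NYC, 30)}
Keep only column(s) code, city (6 duplicate(s) eliminated): {(LAX, ATL), (LAX, DEN), (ORD, DC), (ORD, LA), (ORD, NYC)}

{(LAX, ATL), (LAX, DEN), (ORD, DC), (ORD, LA), (ORD, NYC)}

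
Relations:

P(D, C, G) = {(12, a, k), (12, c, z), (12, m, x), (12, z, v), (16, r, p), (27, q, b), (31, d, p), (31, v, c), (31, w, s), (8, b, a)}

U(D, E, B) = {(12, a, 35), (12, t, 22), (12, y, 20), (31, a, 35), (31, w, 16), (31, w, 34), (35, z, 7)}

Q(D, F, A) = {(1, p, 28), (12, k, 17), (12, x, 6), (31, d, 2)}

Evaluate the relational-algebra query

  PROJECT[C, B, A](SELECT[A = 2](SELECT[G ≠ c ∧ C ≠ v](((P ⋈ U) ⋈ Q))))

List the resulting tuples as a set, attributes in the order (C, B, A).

{(d, 16, 2), (d, 34, 2), (d, 35, 2), (w, 16, 2), (w, 34, 2), (w, 35, 2)}

Natural join on D: {(12, a, k, a, 35), (12, a, k, t, 22), (12, a, k, y, 20), (12, c, z, a, 35), (12, c, z, t, 22), (12, c, z, y, 20), (12, m, x, a, 35), (12, m, x, t, 22), (12, m, x, y, 20), (12, z, v, a, 35), (12, z, v, t, 22), (12, z, v, y, 20), (31, d, p, a, 35), (31, d, p, w, 16), (31, d, p, w, 34), (31, v, c, a, 35), (31, v, c, w, 16), (31, v, c, w, 34), (31, w, s, a, 35), (31, w, s, w, 16), (31, w, s, w, 34)}
Natural join on D: {(12, a, k, a, 35, k, 17), (12, a, k, a, 35, x, 6), (12, a, k, t, 22, k, 17), (12, a, k, t, 22, x, 6), (12, a, k, y, 20, k, 17), (12, a, k, y, 20, x, 6), (12, c, z, a, 35, k, 17), (12, c, z, a, 35, x, 6), (12, c, z, t, 22, k, 17), (12, c, z, t, 22, x, 6), (12, c, z, y, 20, k, 17), (12, c, z, y, 20, x, 6), (12, m, x, a, 35, k, 17), (12, m, x, a, 35, x, 6), (12, m, x, t, 22, k, 17), (12, m, x, t, 22, x, 6), (12, m, x, y, 20, k, 17), (12, m, x, y, 20, x, 6), (12, z, v, a, 35, k, 17), (12, z, v, a, 35, x, 6), (12, z, v, t, 22, k, 17), (12, z, v, t, 22, x, 6), (12, z, v, y, 20, k, 17), (12, z, v, y, 20, x, 6), (31, d, p, a, 35, d, 2), (31, d, p, w, 16, d, 2), (31, d, p, w, 34, d, 2), (31, v, c, a, 35, d, 2), (31, v, c, w, 16, d, 2), (31, v, c, w, 34, d, 2), (31, w, s, a, 35, d, 2), (31, w, s, w, 16, d, 2), (31, w, s, w, 34, d, 2)}
Filtering on G ≠ c ∧ C ≠ v leaves {(12, a, k, a, 35, k, 17), (12, a, k, a, 35, x, 6), (12, a, k, t, 22, k, 17), (12, a, k, t, 22, x, 6), (12, a, k, y, 20, k, 17), (12, a, k, y, 20, x, 6), (12, c, z, a, 35, k, 17), (12, c, z, a, 35, x, 6), (12, c, z, t, 22, k, 17), (12, c, z, t, 22, x, 6), (12, c, z, y, 20, k, 17), (12, c, z, y, 20, x, 6), (12, m, x, a, 35, k, 17), (12, m, x, a, 35, x, 6), (12, m, x, t, 22, k, 17), (12, m, x, t, 22, x, 6), (12, m, x, y, 20, k, 17), (12, m, x, y, 20, x, 6), (12, z, v, a, 35, k, 17), (12, z, v, a, 35, x, 6), (12, z, v, t, 22, k, 17), (12, z, v, t, 22, x, 6), (12, z, v, y, 20, k, 17), (12, z, v, y, 20, x, 6), (31, d, p, a, 35, d, 2), (31, d, p, w, 16, d, 2), (31, d, p, w, 34, d, 2), (31, w, s, a, 35, d, 2), (31, w, s, w, 16, d, 2), (31, w, s, w, 34, d, 2)}.
Filtering on A = 2 leaves {(31, d, p, a, 35, d, 2), (31, d, p, w, 16, d, 2), (31, d, p, w, 34, d, 2), (31, w, s, a, 35, d, 2), (31, w, s, w, 16, d, 2), (31, w, s, w, 34, d, 2)}.
Keep only column(s) C, B, A: {(d, 16, 2), (d, 34, 2), (d, 35, 2), (w, 16, 2), (w, 34, 2), (w, 35, 2)}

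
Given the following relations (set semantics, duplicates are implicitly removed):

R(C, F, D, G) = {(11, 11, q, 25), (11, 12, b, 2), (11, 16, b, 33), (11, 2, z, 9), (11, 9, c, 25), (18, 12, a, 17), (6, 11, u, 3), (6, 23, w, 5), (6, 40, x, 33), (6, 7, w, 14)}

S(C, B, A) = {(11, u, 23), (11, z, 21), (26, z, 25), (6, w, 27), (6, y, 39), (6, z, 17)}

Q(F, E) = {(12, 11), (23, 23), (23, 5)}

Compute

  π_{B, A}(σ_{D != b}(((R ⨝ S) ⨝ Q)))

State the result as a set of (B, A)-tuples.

{(w, 27), (y, 39), (z, 17)}

Natural join on C: {(11, 11, q, 25, u, 23), (11, 11, q, 25, z, 21), (11, 12, b, 2, u, 23), (11, 12, b, 2, z, 21), (11, 16, b, 33, u, 23), (11, 16, b, 33, z, 21), (11, 2, z, 9, u, 23), (11, 2, z, 9, z, 21), (11, 9, c, 25, u, 23), (11, 9, c, 25, z, 21), (6, 11, u, 3, w, 27), (6, 11, u, 3, y, 39), (6, 11, u, 3, z, 17), (6, 23, w, 5, w, 27), (6, 23, w, 5, y, 39), (6, 23, w, 5, z, 17), (6, 40, x, 33, w, 27), (6, 40, x, 33, y, 39), (6, 40, x, 33, z, 17), (6, 7, w, 14, w, 27), (6, 7, w, 14, y, 39), (6, 7, w, 14, z, 17)}
Natural join on F: {(11, 12, b, 2, u, 23, 11), (11, 12, b, 2, z, 21, 11), (6, 23, w, 5, w, 27, 23), (6, 23, w, 5, w, 27, 5), (6, 23, w, 5, y, 39, 23), (6, 23, w, 5, y, 39, 5), (6, 23, w, 5, z, 17, 23), (6, 23, w, 5, z, 17, 5)}
Filtering on D != b leaves {(6, 23, w, 5, w, 27, 23), (6, 23, w, 5, w, 27, 5), (6, 23, w, 5, y, 39, 23), (6, 23, w, 5, y, 39, 5), (6, 23, w, 5, z, 17, 23), (6, 23, w, 5, z, 17, 5)}.
π_{B, A} gives {(w, 27), (y, 39), (z, 17)} (3 duplicate(s) eliminated).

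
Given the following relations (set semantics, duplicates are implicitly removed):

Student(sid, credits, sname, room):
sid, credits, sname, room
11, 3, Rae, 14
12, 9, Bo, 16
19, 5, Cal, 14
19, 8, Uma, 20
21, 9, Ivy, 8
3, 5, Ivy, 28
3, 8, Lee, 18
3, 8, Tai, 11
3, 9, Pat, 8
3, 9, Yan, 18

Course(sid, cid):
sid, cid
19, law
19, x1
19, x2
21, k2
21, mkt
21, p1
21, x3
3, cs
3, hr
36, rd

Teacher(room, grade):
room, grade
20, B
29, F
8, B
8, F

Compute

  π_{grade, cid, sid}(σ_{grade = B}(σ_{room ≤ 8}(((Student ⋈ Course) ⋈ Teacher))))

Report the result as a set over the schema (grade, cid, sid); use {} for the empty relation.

Natural join on sid: {(19, 5, Cal, 14, law), (19, 5, Cal, 14, x1), (19, 5, Cal, 14, x2), (19, 8, Uma, 20, law), (19, 8, Uma, 20, x1), (19, 8, Uma, 20, x2), (21, 9, Ivy, 8, k2), (21, 9, Ivy, 8, mkt), (21, 9, Ivy, 8, p1), (21, 9, Ivy, 8, x3), (3, 5, Ivy, 28, cs), (3, 5, Ivy, 28, hr), (3, 8, Lee, 18, cs), (3, 8, Lee, 18, hr), (3, 8, Tai, 11, cs), (3, 8, Tai, 11, hr), (3, 9, Pat, 8, cs), (3, 9, Pat, 8, hr), (3, 9, Yan, 18, cs), (3, 9, Yan, 18, hr)}
Natural join on room: {(19, 8, Uma, 20, law, B), (19, 8, Uma, 20, x1, B), (19, 8, Uma, 20, x2, B), (21, 9, Ivy, 8, k2, B), (21, 9, Ivy, 8, k2, F), (21, 9, Ivy, 8, mkt, B), (21, 9, Ivy, 8, mkt, F), (21, 9, Ivy, 8, p1, B), (21, 9, Ivy, 8, p1, F), (21, 9, Ivy, 8, x3, B), (21, 9, Ivy, 8, x3, F), (3, 9, Pat, 8, cs, B), (3, 9, Pat, 8, cs, F), (3, 9, Pat, 8, hr, B), (3, 9, Pat, 8, hr, F)}
Apply σ_{room ≤ 8}; surviving tuples: {(21, 9, Ivy, 8, k2, B), (21, 9, Ivy, 8, k2, F), (21, 9, Ivy, 8, mkt, B), (21, 9, Ivy, 8, mkt, F), (21, 9, Ivy, 8, p1, B), (21, 9, Ivy, 8, p1, F), (21, 9, Ivy, 8, x3, B), (21, 9, Ivy, 8, x3, F), (3, 9, Pat, 8, cs, B), (3, 9, Pat, 8, cs, F), (3, 9, Pat, 8, hr, B), (3, 9, Pat, 8, hr, F)}
Apply σ_{grade = B}; surviving tuples: {(21, 9, Ivy, 8, k2, B), (21, 9, Ivy, 8, mkt, B), (21, 9, Ivy, 8, p1, B), (21, 9, Ivy, 8, x3, B), (3, 9, Pat, 8, cs, B), (3, 9, Pat, 8, hr, B)}
π_{grade, cid, sid} gives {(B, cs, 3), (B, hr, 3), (B, k2, 21), (B, mkt, 21), (B, p1, 21), (B, x3, 21)}.

{(B, cs, 3), (B, hr, 3), (B, k2, 21), (B, mkt, 21), (B, p1, 21), (B, x3, 21)}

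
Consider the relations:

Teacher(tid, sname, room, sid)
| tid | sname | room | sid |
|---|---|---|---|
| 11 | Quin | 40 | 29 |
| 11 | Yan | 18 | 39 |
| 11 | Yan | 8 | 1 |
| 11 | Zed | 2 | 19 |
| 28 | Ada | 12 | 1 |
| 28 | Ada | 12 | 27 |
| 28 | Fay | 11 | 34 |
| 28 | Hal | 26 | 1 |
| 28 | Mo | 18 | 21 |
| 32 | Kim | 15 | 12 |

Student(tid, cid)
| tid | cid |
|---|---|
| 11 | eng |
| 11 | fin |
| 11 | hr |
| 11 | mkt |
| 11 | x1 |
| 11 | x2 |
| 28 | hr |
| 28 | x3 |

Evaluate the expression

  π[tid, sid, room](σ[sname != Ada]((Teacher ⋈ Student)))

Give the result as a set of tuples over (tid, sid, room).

{(11, 1, 8), (11, 19, 2), (11, 29, 40), (11, 39, 18), (28, 1, 26), (28, 21, 18), (28, 34, 11)}

Joining Teacher and Student on tid yields {(11, Quin, 40, 29, eng), (11, Quin, 40, 29, fin), (11, Quin, 40, 29, hr), (11, Quin, 40, 29, mkt), (11, Quin, 40, 29, x1), (11, Quin, 40, 29, x2), (11, Yan, 18, 39, eng), (11, Yan, 18, 39, fin), (11, Yan, 18, 39, hr), (11, Yan, 18, 39, mkt), (11, Yan, 18, 39, x1), (11, Yan, 18, 39, x2), (11, Yan, 8, 1, eng), (11, Yan, 8, 1, fin), (11, Yan, 8, 1, hr), (11, Yan, 8, 1, mkt), (11, Yan, 8, 1, x1), (11, Yan, 8, 1, x2), (11, Zed, 2, 19, eng), (11, Zed, 2, 19, fin), (11, Zed, 2, 19, hr), (11, Zed, 2, 19, mkt), (11, Zed, 2, 19, x1), (11, Zed, 2, 19, x2), (28, Ada, 12, 1, hr), (28, Ada, 12, 1, x3), (28, Ada, 12, 27, hr), (28, Ada, 12, 27, x3), (28, Fay, 11, 34, hr), (28, Fay, 11, 34, x3), (28, Hal, 26, 1, hr), (28, Hal, 26, 1, x3), (28, Mo, 18, 21, hr), (28, Mo, 18, 21, x3)}.
Selection sname != Ada: {(11, Quin, 40, 29, eng), (11, Quin, 40, 29, fin), (11, Quin, 40, 29, hr), (11, Quin, 40, 29, mkt), (11, Quin, 40, 29, x1), (11, Quin, 40, 29, x2), (11, Yan, 18, 39, eng), (11, Yan, 18, 39, fin), (11, Yan, 18, 39, hr), (11, Yan, 18, 39, mkt), (11, Yan, 18, 39, x1), (11, Yan, 18, 39, x2), (11, Yan, 8, 1, eng), (11, Yan, 8, 1, fin), (11, Yan, 8, 1, hr), (11, Yan, 8, 1, mkt), (11, Yan, 8, 1, x1), (11, Yan, 8, 1, x2), (11, Zed, 2, 19, eng), (11, Zed, 2, 19, fin), (11, Zed, 2, 19, hr), (11, Zed, 2, 19, mkt), (11, Zed, 2, 19, x1), (11, Zed, 2, 19, x2), (28, Fay, 11, 34, hr), (28, Fay, 11, 34, x3), (28, Hal, 26, 1, hr), (28, Hal, 26, 1, x3), (28, Mo, 18, 21, hr), (28, Mo, 18, 21, x3)}
π[tid, sid, room]: project onto (tid, sid, room) (23 duplicate(s) eliminated) → {(11, 1, 8), (11, 19, 2), (11, 29, 40), (11, 39, 18), (28, 1, 26), (28, 21, 18), (28, 34, 11)}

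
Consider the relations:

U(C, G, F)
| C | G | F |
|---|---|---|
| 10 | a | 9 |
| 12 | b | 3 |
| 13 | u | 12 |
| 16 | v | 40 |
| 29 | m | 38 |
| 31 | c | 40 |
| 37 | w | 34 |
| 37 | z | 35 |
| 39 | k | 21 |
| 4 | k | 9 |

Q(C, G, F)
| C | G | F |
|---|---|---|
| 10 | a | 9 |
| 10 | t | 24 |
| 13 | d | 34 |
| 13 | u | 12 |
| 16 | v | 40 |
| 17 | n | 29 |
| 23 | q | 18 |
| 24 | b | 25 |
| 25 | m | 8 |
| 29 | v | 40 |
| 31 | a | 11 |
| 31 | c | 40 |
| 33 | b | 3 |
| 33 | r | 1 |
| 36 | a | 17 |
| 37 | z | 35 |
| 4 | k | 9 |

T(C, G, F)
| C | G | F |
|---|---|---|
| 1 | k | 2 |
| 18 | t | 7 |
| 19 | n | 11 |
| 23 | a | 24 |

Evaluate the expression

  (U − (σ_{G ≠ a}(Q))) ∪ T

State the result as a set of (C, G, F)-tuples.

{(1, k, 2), (10, a, 9), (12, b, 3), (18, t, 7), (19, n, 11), (23, a, 24), (29, m, 38), (37, w, 34), (39, k, 21)}

σ[G ≠ a]: keep tuples satisfying G ≠ a → {(10, t, 24), (13, d, 34), (13, u, 12), (16, v, 40), (17, n, 29), (23, q, 18), (24, b, 25), (25, m, 8), (29, v, 40), (31, c, 40), (33, b, 3), (33, r, 1), (37, z, 35), (4, k, 9)}
Difference: {(10, a, 9), (12, b, 3), (13, u, 12), (16, v, 40), (29, m, 38), (31, c, 40), (37, w, 34), (37, z, 35), (39, k, 21), (4, k, 9)} with {(10, t, 24), (13, d, 34), (13, u, 12), (16, v, 40), (17, n, 29), (23, q, 18), (24, b, 25), (25, m, 8), (29, v, 40), (31, c, 40), (33, b, 3), (33, r, 1), (37, z, 35), (4, k, 9)} → {(10, a, 9), (12, b, 3), (29, m, 38), (37, w, 34), (39, k, 21)}
Union: {(10, a, 9), (12, b, 3), (29, m, 38), (37, w, 34), (39, k, 21)} with {(1, k, 2), (18, t, 7), (19, n, 11), (23, a, 24)} → {(1, k, 2), (10, a, 9), (12, b, 3), (18, t, 7), (19, n, 11), (23, a, 24), (29, m, 38), (37, w, 34), (39, k, 21)}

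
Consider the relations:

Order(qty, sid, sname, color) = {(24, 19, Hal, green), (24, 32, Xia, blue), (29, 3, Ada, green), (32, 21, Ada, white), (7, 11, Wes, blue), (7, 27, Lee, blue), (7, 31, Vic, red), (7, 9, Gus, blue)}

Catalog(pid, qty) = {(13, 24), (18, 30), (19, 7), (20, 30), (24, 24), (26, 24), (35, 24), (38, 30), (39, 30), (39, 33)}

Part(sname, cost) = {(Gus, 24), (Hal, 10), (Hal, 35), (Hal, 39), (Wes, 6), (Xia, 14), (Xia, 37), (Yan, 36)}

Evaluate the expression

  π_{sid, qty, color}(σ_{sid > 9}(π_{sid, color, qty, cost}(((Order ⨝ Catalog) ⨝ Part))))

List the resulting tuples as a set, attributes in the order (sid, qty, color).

{(11, 7, blue), (19, 24, green), (32, 24, blue)}

Order ⋈ Catalog (natural join on qty): {(24, 19, Hal, green, 13), (24, 19, Hal, green, 24), (24, 19, Hal, green, 26), (24, 19, Hal, green, 35), (24, 32, Xia, blue, 13), (24, 32, Xia, blue, 24), (24, 32, Xia, blue, 26), (24, 32, Xia, blue, 35), (7, 11, Wes, blue, 19), (7, 27, Lee, blue, 19), (7, 31, Vic, red, 19), (7, 9, Gus, blue, 19)}
(Order ⨝ Catalog) ⋈ Part (natural join on sname): {(24, 19, Hal, green, 13, 10), (24, 19, Hal, green, 13, 35), (24, 19, Hal, green, 13, 39), (24, 19, Hal, green, 24, 10), (24, 19, Hal, green, 24, 35), (24, 19, Hal, green, 24, 39), (24, 19, Hal, green, 26, 10), (24, 19, Hal, green, 26, 35), (24, 19, Hal, green, 26, 39), (24, 19, Hal, green, 35, 10), (24, 19, Hal, green, 35, 35), (24, 19, Hal, green, 35, 39), (24, 32, Xia, blue, 13, 14), (24, 32, Xia, blue, 13, 37), (24, 32, Xia, blue, 24, 14), (24, 32, Xia, blue, 24, 37), (24, 32, Xia, blue, 26, 14), (24, 32, Xia, blue, 26, 37), (24, 32, Xia, blue, 35, 14), (24, 32, Xia, blue, 35, 37), (7, 11, Wes, blue, 19, 6), (7, 9, Gus, blue, 19, 24)}
π_{sid, color, qty, cost} gives {(11, blue, 7, 6), (19, green, 24, 10), (19, green, 24, 35), (19, green, 24, 39), (32, blue, 24, 14), (32, blue, 24, 37), (9, blue, 7, 24)} (15 duplicate(s) eliminated).
Selection sid > 9: {(11, blue, 7, 6), (19, green, 24, 10), (19, green, 24, 35), (19, green, 24, 39), (32, blue, 24, 14), (32, blue, 24, 37)}
π_{sid, qty, color} gives {(11, 7, blue), (19, 24, green), (32, 24, blue)} (3 duplicate(s) eliminated).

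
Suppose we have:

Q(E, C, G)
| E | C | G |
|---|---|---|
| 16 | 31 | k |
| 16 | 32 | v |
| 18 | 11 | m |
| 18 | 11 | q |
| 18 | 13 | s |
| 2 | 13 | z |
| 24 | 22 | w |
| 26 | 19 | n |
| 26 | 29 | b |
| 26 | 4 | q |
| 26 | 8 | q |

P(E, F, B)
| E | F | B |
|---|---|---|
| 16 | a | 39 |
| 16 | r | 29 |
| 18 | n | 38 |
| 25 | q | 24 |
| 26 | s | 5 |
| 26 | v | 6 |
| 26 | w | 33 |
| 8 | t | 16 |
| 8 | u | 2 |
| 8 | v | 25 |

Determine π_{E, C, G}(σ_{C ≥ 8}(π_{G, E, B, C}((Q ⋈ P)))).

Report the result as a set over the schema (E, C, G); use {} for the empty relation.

{(16, 31, k), (16, 32, v), (18, 11, m), (18, 11, q), (18, 13, s), (26, 19, n), (26, 29, b), (26, 8, q)}

Natural join on E: {(16, 31, k, a, 39), (16, 31, k, r, 29), (16, 32, v, a, 39), (16, 32, v, r, 29), (18, 11, m, n, 38), (18, 11, q, n, 38), (18, 13, s, n, 38), (26, 19, n, s, 5), (26, 19, n, v, 6), (26, 19, n, w, 33), (26, 29, b, s, 5), (26, 29, b, v, 6), (26, 29, b, w, 33), (26, 4, q, s, 5), (26, 4, q, v, 6), (26, 4, q, w, 33), (26, 8, q, s, 5), (26, 8, q, v, 6), (26, 8, q, w, 33)}
π_{G, E, B, C} gives {(b, 26, 33, 29), (b, 26, 5, 29), (b, 26, 6, 29), (k, 16, 29, 31), (k, 16, 39, 31), (m, 18, 38, 11), (n, 26, 33, 19), (n, 26, 5, 19), (n, 26, 6, 19), (q, 18, 38, 11), (q, 26, 33, 4), (q, 26, 33, 8), (q, 26, 5, 4), (q, 26, 5, 8), (q, 26, 6, 4), (q, 26, 6, 8), (s, 18, 38, 13), (v, 16, 29, 32), (v, 16, 39, 32)}.
Filtering on C ≥ 8 leaves {(b, 26, 33, 29), (b, 26, 5, 29), (b, 26, 6, 29), (k, 16, 29, 31), (k, 16, 39, 31), (m, 18, 38, 11), (n, 26, 33, 19), (n, 26, 5, 19), (n, 26, 6, 19), (q, 18, 38, 11), (q, 26, 33, 8), (q, 26, 5, 8), (q, 26, 6, 8), (s, 18, 38, 13), (v, 16, 29, 32), (v, 16, 39, 32)}.
π_{E, C, G} gives {(16, 31, k), (16, 32, v), (18, 11, m), (18, 11, q), (18, 13, s), (26, 19, n), (26, 29, b), (26, 8, q)} (8 duplicate(s) eliminated).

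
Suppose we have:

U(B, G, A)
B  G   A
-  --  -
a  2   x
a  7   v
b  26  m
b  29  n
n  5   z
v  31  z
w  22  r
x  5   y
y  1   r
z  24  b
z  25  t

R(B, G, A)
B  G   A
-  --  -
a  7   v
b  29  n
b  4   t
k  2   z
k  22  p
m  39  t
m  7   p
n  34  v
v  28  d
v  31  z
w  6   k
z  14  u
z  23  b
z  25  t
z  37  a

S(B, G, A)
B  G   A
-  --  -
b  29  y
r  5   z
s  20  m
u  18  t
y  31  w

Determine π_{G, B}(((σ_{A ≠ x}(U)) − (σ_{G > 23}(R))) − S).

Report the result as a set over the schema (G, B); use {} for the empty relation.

Filtering on A ≠ x leaves {(a, 7, v), (b, 26, m), (b, 29, n), (n, 5, z), (v, 31, z), (w, 22, r), (x, 5, y), (y, 1, r), (z, 24, b), (z, 25, t)}.
Filtering on G > 23 leaves {(b, 29, n), (m, 39, t), (n, 34, v), (v, 28, d), (v, 31, z), (z, 25, t), (z, 37, a)}.
Taking the difference: {(a, 7, v), (b, 26, m), (n, 5, z), (w, 22, r), (x, 5, y), (y, 1, r), (z, 24, b)}
Taking the difference: {(a, 7, v), (b, 26, m), (n, 5, z), (w, 22, r), (x, 5, y), (y, 1, r), (z, 24, b)}
Projecting to G, B: {(1, y), (22, w), (24, z), (26, b), (5, n), (5, x), (7, a)}

{(1, y), (22, w), (24, z), (26, b), (5, n), (5, x), (7, a)}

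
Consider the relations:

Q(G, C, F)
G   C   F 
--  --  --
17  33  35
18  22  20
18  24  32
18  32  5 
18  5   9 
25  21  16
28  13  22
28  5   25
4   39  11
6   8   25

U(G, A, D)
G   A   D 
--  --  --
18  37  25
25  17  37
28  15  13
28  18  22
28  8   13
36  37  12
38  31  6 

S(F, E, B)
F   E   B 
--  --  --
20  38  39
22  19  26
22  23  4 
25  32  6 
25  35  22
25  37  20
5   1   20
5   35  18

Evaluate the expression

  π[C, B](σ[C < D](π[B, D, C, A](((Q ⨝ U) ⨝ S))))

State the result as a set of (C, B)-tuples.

{(13, 26), (13, 4), (22, 39), (5, 20), (5, 22), (5, 6)}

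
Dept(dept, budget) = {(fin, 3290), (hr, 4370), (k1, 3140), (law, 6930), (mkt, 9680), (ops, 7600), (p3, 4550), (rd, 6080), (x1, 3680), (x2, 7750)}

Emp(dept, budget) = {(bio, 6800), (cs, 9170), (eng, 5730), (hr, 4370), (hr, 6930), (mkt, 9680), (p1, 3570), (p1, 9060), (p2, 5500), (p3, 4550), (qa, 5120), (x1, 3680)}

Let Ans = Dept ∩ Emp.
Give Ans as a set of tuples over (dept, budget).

{(hr, 4370), (mkt, 9680), (p3, 4550), (x1, 3680)}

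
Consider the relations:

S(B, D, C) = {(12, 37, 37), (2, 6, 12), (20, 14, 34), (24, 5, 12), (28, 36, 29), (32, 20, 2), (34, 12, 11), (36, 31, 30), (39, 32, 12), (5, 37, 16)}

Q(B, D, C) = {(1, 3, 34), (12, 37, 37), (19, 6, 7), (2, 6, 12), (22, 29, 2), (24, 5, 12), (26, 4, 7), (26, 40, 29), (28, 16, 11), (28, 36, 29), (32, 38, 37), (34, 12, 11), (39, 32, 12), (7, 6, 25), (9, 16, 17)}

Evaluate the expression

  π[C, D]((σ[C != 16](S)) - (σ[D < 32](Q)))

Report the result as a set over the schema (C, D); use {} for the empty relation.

{(12, 32), (2, 20), (29, 36), (30, 31), (34, 14), (37, 37)}

σ[C != 16]: keep tuples satisfying C != 16 → {(12, 37, 37), (2, 6, 12), (20, 14, 34), (24, 5, 12), (28, 36, 29), (32, 20, 2), (34, 12, 11), (36, 31, 30), (39, 32, 12)}
σ[D < 32]: keep tuples satisfying D < 32 → {(1, 3, 34), (19, 6, 7), (2, 6, 12), (22, 29, 2), (24, 5, 12), (26, 4, 7), (28, 16, 11), (34, 12, 11), (7, 6, 25), (9, 16, 17)}
Set difference of the two operands is {(12, 37, 37), (20, 14, 34), (28, 36, 29), (32, 20, 2), (36, 31, 30), (39, 32, 12)}.
Keep only column(s) C, D: {(12, 32), (2, 20), (29, 36), (30, 31), (34, 14), (37, 37)}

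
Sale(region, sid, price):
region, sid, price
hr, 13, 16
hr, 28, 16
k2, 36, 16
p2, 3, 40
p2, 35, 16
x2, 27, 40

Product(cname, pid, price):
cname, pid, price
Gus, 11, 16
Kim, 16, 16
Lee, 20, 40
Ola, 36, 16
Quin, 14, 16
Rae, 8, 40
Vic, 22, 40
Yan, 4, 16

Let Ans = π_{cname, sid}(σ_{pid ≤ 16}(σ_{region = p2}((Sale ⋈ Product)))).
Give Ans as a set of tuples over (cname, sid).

Joining Sale and Product on price yields {(hr, 13, 16, Gus, 11), (hr, 13, 16, Kim, 16), (hr, 13, 16, Ola, 36), (hr, 13, 16, Quin, 14), (hr, 13, 16, Yan, 4), (hr, 28, 16, Gus, 11), (hr, 28, 16, Kim, 16), (hr, 28, 16, Ola, 36), (hr, 28, 16, Quin, 14), (hr, 28, 16, Yan, 4), (k2, 36, 16, Gus, 11), (k2, 36, 16, Kim, 16), (k2, 36, 16, Ola, 36), (k2, 36, 16, Quin, 14), (k2, 36, 16, Yan, 4), (p2, 3, 40, Lee, 20), (p2, 3, 40, Rae, 8), (p2, 3, 40, Vic, 22), (p2, 35, 16, Gus, 11), (p2, 35, 16, Kim, 16), (p2, 35, 16, Ola, 36), (p2, 35, 16, Quin, 14), (p2, 35, 16, Yan, 4), (x2, 27, 40, Lee, 20), (x2, 27, 40, Rae, 8), (x2, 27, 40, Vic, 22)}.
Filtering on region = p2 leaves {(p2, 3, 40, Lee, 20), (p2, 3, 40, Rae, 8), (p2, 3, 40, Vic, 22), (p2, 35, 16, Gus, 11), (p2, 35, 16, Kim, 16), (p2, 35, 16, Ola, 36), (p2, 35, 16, Quin, 14), (p2, 35, 16, Yan, 4)}.
Filtering on pid ≤ 16 leaves {(p2, 3, 40, Rae, 8), (p2, 35, 16, Gus, 11), (p2, 35, 16, Kim, 16), (p2, 35, 16, Quin, 14), (p2, 35, 16, Yan, 4)}.
π[cname, sid]: project onto (cname, sid) → {(Gus, 35), (Kim, 35), (Quin, 35), (Rae, 3), (Yan, 35)}

{(Gus, 35), (Kim, 35), (Quin, 35), (Rae, 3), (Yan, 35)}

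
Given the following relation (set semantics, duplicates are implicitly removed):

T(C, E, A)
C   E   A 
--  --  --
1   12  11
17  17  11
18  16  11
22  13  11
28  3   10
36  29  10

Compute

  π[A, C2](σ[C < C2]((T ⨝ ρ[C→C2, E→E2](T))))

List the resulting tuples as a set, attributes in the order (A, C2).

{(10, 36), (11, 17), (11, 18), (11, 22)}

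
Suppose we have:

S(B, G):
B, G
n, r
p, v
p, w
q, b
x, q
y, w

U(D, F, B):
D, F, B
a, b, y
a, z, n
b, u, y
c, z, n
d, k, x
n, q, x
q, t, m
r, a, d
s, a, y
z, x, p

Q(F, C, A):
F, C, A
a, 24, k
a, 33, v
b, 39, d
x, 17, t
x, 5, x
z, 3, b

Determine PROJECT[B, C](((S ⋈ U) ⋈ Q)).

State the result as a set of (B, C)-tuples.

{(n, 3), (p, 17), (p, 5), (y, 24), (y, 33), (y, 39)}

Natural join on B: {(n, r, a, z), (n, r, c, z), (p, v, z, x), (p, w, z, x), (x, q, d, k), (x, q, n, q), (y, w, a, b), (y, w, b, u), (y, w, s, a)}
Natural join on F: {(n, r, a, z, 3, b), (n, r, c, z, 3, b), (p, v, z, x, 17, t), (p, v, z, x, 5, x), (p, w, z, x, 17, t), (p, w, z, x, 5, x), (y, w, a, b, 39, d), (y, w, s, a, 24, k), (y, w, s, a, 33, v)}
Keep only column(s) B, C (3 duplicate(s) eliminated): {(n, 3), (p, 17), (p, 5), (y, 24), (y, 33), (y, 39)}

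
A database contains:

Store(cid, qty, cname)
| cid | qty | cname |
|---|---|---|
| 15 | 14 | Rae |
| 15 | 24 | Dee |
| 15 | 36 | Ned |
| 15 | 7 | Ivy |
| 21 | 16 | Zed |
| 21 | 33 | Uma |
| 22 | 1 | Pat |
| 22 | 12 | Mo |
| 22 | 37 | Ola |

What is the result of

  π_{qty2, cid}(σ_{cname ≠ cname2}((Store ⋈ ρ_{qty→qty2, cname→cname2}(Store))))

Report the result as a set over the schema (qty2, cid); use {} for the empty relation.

ρ[qty→qty2, cname→cname2]: schema becomes (cid, qty2, cname2); tuples unchanged.
Store ⋈ ρ_{qty→qty2, cname→cname2}(Store) (natural join on cid): {(15, 14, Rae, 14, Rae), (15, 14, Rae, 24, Dee), (15, 14, Rae, 36, Ned), (15, 14, Rae, 7, Ivy), (15, 24, Dee, 14, Rae), (15, 24, Dee, 24, Dee), (15, 24, Dee, 36, Ned), (15, 24, Dee, 7, Ivy), (15, 36, Ned, 14, Rae), (15, 36, Ned, 24, Dee), (15, 36, Ned, 36, Ned), (15, 36, Ned, 7, Ivy), (15, 7, Ivy, 14, Rae), (15, 7, Ivy, 24, Dee), (15, 7, Ivy, 36, Ned), (15, 7, Ivy, 7, Ivy), (21, 16, Zed, 16, Zed), (21, 16, Zed, 33, Uma), (21, 33, Uma, 16, Zed), (21, 33, Uma, 33, Uma), (22, 1, Pat, 1, Pat), (22, 1, Pat, 12, Mo), (22, 1, Pat, 37, Ola), (22, 12, Mo, 1, Pat), (22, 12, Mo, 12, Mo), (22, 12, Mo, 37, Ola), (22, 37, Ola, 1, Pat), (22, 37, Ola, 12, Mo), (22, 37, Ola, 37, Ola)}
Selection cname ≠ cname2: {(15, 14, Rae, 24, Dee), (15, 14, Rae, 36, Ned), (15, 14, Rae, 7, Ivy), (15, 24, Dee, 14, Rae), (15, 24, Dee, 36, Ned), (15, 24, Dee, 7, Ivy), (15, 36, Ned, 14, Rae), (15, 36, Ned, 24, Dee), (15, 36, Ned, 7, Ivy), (15, 7, Ivy, 14, Rae), (15, 7, Ivy, 24, Dee), (15, 7, Ivy, 36, Ned), (21, 16, Zed, 33, Uma), (21, 33, Uma, 16, Zed), (22, 1, Pat, 12, Mo), (22, 1, Pat, 37, Ola), (22, 12, Mo, 1, Pat), (22, 12, Mo, 37, Ola), (22, 37, Ola, 1, Pat), (22, 37, Ola, 12, Mo)}
π_{qty2, cid} gives {(1, 22), (12, 22), (14, 15), (16, 21), (24, 15), (33, 21), (36, 15), (37, 22), (7, 15)} (11 duplicate(s) eliminated).

{(1, 22), (12, 22), (14, 15), (16, 21), (24, 15), (33, 21), (36, 15), (37, 22), (7, 15)}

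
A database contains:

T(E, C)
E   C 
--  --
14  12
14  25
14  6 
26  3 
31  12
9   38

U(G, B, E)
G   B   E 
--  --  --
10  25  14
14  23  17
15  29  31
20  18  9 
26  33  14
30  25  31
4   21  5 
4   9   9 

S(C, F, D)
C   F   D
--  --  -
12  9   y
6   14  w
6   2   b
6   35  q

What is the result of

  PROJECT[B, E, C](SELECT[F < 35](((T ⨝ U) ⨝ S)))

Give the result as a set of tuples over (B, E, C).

{(25, 14, 12), (25, 14, 6), (25, 31, 12), (29, 31, 12), (33, 14, 12), (33, 14, 6)}

T ⋈ U (natural join on E): {(14, 12, 10, 25), (14, 12, 26, 33), (14, 25, 10, 25), (14, 25, 26, 33), (14, 6, 10, 25), (14, 6, 26, 33), (31, 12, 15, 29), (31, 12, 30, 25), (9, 38, 20, 18), (9, 38, 4, 9)}
(T ⨝ U) ⋈ S (natural join on C): {(14, 12, 10, 25, 9, y), (14, 12, 26, 33, 9, y), (14, 6, 10, 25, 14, w), (14, 6, 10, 25, 2, b), (14, 6, 10, 25, 35, q), (14, 6, 26, 33, 14, w), (14, 6, 26, 33, 2, b), (14, 6, 26, 33, 35, q), (31, 12, 15, 29, 9, y), (31, 12, 30, 25, 9, y)}
Filtering on F < 35 leaves {(14, 12, 10, 25, 9, y), (14, 12, 26, 33, 9, y), (14, 6, 10, 25, 14, w), (14, 6, 10, 25, 2, b), (14, 6, 26, 33, 14, w), (14, 6, 26, 33, 2, b), (31, 12, 15, 29, 9, y), (31, 12, 30, 25, 9, y)}.
π[B, E, C]: project onto (B, E, C) (2 duplicate(s) eliminated) → {(25, 14, 12), (25, 14, 6), (25, 31, 12), (29, 31, 12), (33, 14, 12), (33, 14, 6)}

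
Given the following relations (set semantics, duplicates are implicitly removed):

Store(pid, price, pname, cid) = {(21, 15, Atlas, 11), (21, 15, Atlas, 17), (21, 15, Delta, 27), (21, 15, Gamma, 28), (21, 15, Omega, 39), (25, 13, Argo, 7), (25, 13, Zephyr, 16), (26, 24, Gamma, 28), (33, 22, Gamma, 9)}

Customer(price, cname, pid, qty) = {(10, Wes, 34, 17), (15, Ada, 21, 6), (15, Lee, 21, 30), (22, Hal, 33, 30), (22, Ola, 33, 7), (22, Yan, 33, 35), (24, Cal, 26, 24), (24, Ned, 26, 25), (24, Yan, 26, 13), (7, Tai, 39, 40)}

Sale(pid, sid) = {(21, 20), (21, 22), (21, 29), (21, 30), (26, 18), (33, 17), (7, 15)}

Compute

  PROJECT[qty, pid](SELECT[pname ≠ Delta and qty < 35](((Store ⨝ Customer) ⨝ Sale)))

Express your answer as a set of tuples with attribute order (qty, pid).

{(13, 26), (24, 26), (25, 26), (30, 21), (30, 33), (6, 21), (7, 33)}

Joining Store and Customer on pid, price yields {(21, 15, Atlas, 11, Ada, 6), (21, 15, Atlas, 11, Lee, 30), (21, 15, Atlas, 17, Ada, 6), (21, 15, Atlas, 17, Lee, 30), (21, 15, Delta, 27, Ada, 6), (21, 15, Delta, 27, Lee, 30), (21, 15, Gamma, 28, Ada, 6), (21, 15, Gamma, 28, Lee, 30), (21, 15, Omega, 39, Ada, 6), (21, 15, Omega, 39, Lee, 30), (26, 24, Gamma, 28, Cal, 24), (26, 24, Gamma, 28, Ned, 25), (26, 24, Gamma, 28, Yan, 13), (33, 22, Gamma, 9, Hal, 30), (33, 22, Gamma, 9, Ola, 7), (33, 22, Gamma, 9, Yan, 35)}.
Joining (Store ⨝ Customer) and Sale on pid yields {(21, 15, Atlas, 11, Ada, 6, 20), (21, 15, Atlas, 11, Ada, 6, 22), (21, 15, Atlas, 11, Ada, 6, 29), (21, 15, Atlas, 11, Ada, 6, 30), (21, 15, Atlas, 11, Lee, 30, 20), (21, 15, Atlas, 11, Lee, 30, 22), (21, 15, Atlas, 11, Lee, 30, 29), (21, 15, Atlas, 11, Lee, 30, 30), (21, 15, Atlas, 17, Ada, 6, 20), (21, 15, Atlas, 17, Ada, 6, 22), (21, 15, Atlas, 17, Ada, 6, 29), (21, 15, Atlas, 17, Ada, 6, 30), (21, 15, Atlas, 17, Lee, 30, 20), (21, 15, Atlas, 17, Lee, 30, 22), (21, 15, Atlas, 17, Lee, 30, 29), (21, 15, Atlas, 17, Lee, 30, 30), (21, 15, Delta, 27, Ada, 6, 20), (21, 15, Delta, 27, Ada, 6, 22), (21, 15, Delta, 27, Ada, 6, 29), (21, 15, Delta, 27, Ada, 6, 30), (21, 15, Delta, 27, Lee, 30, 20), (21, 15, Delta, 27, Lee, 30, 22), (21, 15, Delta, 27, Lee, 30, 29), (21, 15, Delta, 27, Lee, 30, 30), (21, 15, Gamma, 28, Ada, 6, 20), (21, 15, Gamma, 28, Ada, 6, 22), (21, 15, Gamma, 28, Ada, 6, 29), (21, 15, Gamma, 28, Ada, 6, 30), (21, 15, Gamma, 28, Lee, 30, 20), (21, 15, Gamma, 28, Lee, 30, 22), (21, 15, Gamma, 28, Lee, 30, 29), (21, 15, Gamma, 28, Lee, 30, 30), (21, 15, Omega, 39, Ada, 6, 20), (21, 15, Omega, 39, Ada, 6, 22), (21, 15, Omega, 39, Ada, 6, 29), (21, 15, Omega, 39, Ada, 6, 30), (21, 15, Omega, 39, Lee, 30, 20), (21, 15, Omega, 39, Lee, 30, 22), (21, 15, Omega, 39, Lee, 30, 29), (21, 15, Omega, 39, Lee, 30, 30), (26, 24, Gamma, 28, Cal, 24, 18), (26, 24, Gamma, 28, Ned, 25, 18), (26, 24, Gamma, 28, Yan, 13, 18), (33, 22, Gamma, 9, Hal, 30, 17), (33, 22, Gamma, 9, Ola, 7, 17), (33, 22, Gamma, 9, Yan, 35, 17)}.
σ[pname ≠ Delta and qty < 35]: keep tuples satisfying pname ≠ Delta and qty < 35 → {(21, 15, Atlas, 11, Ada, 6, 20), (21, 15, Atlas, 11, Ada, 6, 22), (21, 15, Atlas, 11, Ada, 6, 29), (21, 15, Atlas, 11, Ada, 6, 30), (21, 15, Atlas, 11, Lee, 30, 20), (21, 15, Atlas, 11, Lee, 30, 22), (21, 15, Atlas, 11, Lee, 30, 29), (21, 15, Atlas, 11, Lee, 30, 30), (21, 15, Atlas, 17, Ada, 6, 20), (21, 15, Atlas, 17, Ada, 6, 22), (21, 15, Atlas, 17, Ada, 6, 29), (21, 15, Atlas, 17, Ada, 6, 30), (21, 15, Atlas, 17, Lee, 30, 20), (21, 15, Atlas, 17, Lee, 30, 22), (21, 15, Atlas, 17, Lee, 30, 29), (21, 15, Atlas, 17, Lee, 30, 30), (21, 15, Gamma, 28, Ada, 6, 20), (21, 15, Gamma, 28, Ada, 6, 22), (21, 15, Gamma, 28, Ada, 6, 29), (21, 15, Gamma, 28, Ada, 6, 30), (21, 15, Gamma, 28, Lee, 30, 20), (21, 15, Gamma, 28, Lee, 30, 22), (21, 15, Gamma, 28, Lee, 30, 29), (21, 15, Gamma, 28, Lee, 30, 30), (21, 15, Omega, 39, Ada, 6, 20), (21, 15, Omega, 39, Ada, 6, 22), (21, 15, Omega, 39, Ada, 6, 29), (21, 15, Omega, 39, Ada, 6, 30), (21, 15, Omega, 39, Lee, 30, 20), (21, 15, Omega, 39, Lee, 30, 22), (21, 15, Omega, 39, Lee, 30, 29), (21, 15, Omega, 39, Lee, 30, 30), (26, 24, Gamma, 28, Cal, 24, 18), (26, 24, Gamma, 28, Ned, 25, 18), (26, 24, Gamma, 28, Yan, 13, 18), (33, 22, Gamma, 9, Hal, 30, 17), (33, 22, Gamma, 9, Ola, 7, 17)}
π[qty, pid]: project onto (qty, pid) (30 duplicate(s) eliminated) → {(13, 26), (24, 26), (25, 26), (30, 21), (30, 33), (6, 21), (7, 33)}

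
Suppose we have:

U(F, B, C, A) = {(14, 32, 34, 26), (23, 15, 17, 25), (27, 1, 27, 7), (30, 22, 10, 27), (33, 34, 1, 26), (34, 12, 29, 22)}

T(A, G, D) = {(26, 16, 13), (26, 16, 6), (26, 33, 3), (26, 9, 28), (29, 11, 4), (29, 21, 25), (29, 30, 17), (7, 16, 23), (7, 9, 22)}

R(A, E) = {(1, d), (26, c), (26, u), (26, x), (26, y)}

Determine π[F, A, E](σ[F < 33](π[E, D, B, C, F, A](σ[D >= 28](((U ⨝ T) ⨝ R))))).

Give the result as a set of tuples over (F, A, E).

{(14, 26, c), (14, 26, u), (14, 26, x), (14, 26, y)}

Joining U and T on A yields {(14, 32, 34, 26, 16, 13), (14, 32, 34, 26, 16, 6), (14, 32, 34, 26, 33, 3), (14, 32, 34, 26, 9, 28), (27, 1, 27, 7, 16, 23), (27, 1, 27, 7, 9, 22), (33, 34, 1, 26, 16, 13), (33, 34, 1, 26, 16, 6), (33, 34, 1, 26, 33, 3), (33, 34, 1, 26, 9, 28)}.
Joining (U ⨝ T) and R on A yields {(14, 32, 34, 26, 16, 13, c), (14, 32, 34, 26, 16, 13, u), (14, 32, 34, 26, 16, 13, x), (14, 32, 34, 26, 16, 13, y), (14, 32, 34, 26, 16, 6, c), (14, 32, 34, 26, 16, 6, u), (14, 32, 34, 26, 16, 6, x), (14, 32, 34, 26, 16, 6, y), (14, 32, 34, 26, 33, 3, c), (14, 32, 34, 26, 33, 3, u), (14, 32, 34, 26, 33, 3, x), (14, 32, 34, 26, 33, 3, y), (14, 32, 34, 26, 9, 28, c), (14, 32, 34, 26, 9, 28, u), (14, 32, 34, 26, 9, 28, x), (14, 32, 34, 26, 9, 28, y), (33, 34, 1, 26, 16, 13, c), (33, 34, 1, 26, 16, 13, u), (33, 34, 1, 26, 16, 13, x), (33, 34, 1, 26, 16, 13, y), (33, 34, 1, 26, 16, 6, c), (33, 34, 1, 26, 16, 6, u), (33, 34, 1, 26, 16, 6, x), (33, 34, 1, 26, 16, 6, y), (33, 34, 1, 26, 33, 3, c), (33, 34, 1, 26, 33, 3, u), (33, 34, 1, 26, 33, 3, x), (33, 34, 1, 26, 33, 3, y), (33, 34, 1, 26, 9, 28, c), (33, 34, 1, 26, 9, 28, u), (33, 34, 1, 26, 9, 28, x), (33, 34, 1, 26, 9, 28, y)}.
Apply σ_{D >= 28}; surviving tuples: {(14, 32, 34, 26, 9, 28, c), (14, 32, 34, 26, 9, 28, u), (14, 32, 34, 26, 9, 28, x), (14, 32, 34, 26, 9, 28, y), (33, 34, 1, 26, 9, 28, c), (33, 34, 1, 26, 9, 28, u), (33, 34, 1, 26, 9, 28, x), (33, 34, 1, 26, 9, 28, y)}
Keep only column(s) E, D, B, C, F, A: {(c, 28, 32, 34, 14, 26), (c, 28, 34, 1, 33, 26), (u, 28, 32, 34, 14, 26), (u, 28, 34, 1, 33, 26), (x, 28, 32, 34, 14, 26), (x, 28, 34, 1, 33, 26), (y, 28, 32, 34, 14, 26), (y, 28, 34, 1, 33, 26)}
Apply σ_{F < 33}; surviving tuples: {(c, 28, 32, 34, 14, 26), (u, 28, 32, 34, 14, 26), (x, 28, 32, 34, 14, 26), (y, 28, 32, 34, 14, 26)}
Keep only column(s) F, A, E: {(14, 26, c), (14, 26, u), (14, 26, x), (14, 26, y)}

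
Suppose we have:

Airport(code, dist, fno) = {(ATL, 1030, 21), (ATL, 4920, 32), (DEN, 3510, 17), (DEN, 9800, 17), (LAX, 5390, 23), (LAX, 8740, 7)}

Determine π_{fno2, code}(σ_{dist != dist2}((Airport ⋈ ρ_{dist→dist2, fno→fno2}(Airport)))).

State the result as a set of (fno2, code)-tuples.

{(17, DEN), (21, ATL), (23, LAX), (32, ATL), (7, LAX)}

ρ[dist→dist2, fno→fno2]: schema becomes (code, dist2, fno2); tuples unchanged.
Airport ⋈ ρ_{dist→dist2, fno→fno2}(Airport) (natural join on code): {(ATL, 1030, 21, 1030, 21), (ATL, 1030, 21, 4920, 32), (ATL, 4920, 32, 1030, 21), (ATL, 4920, 32, 4920, 32), (DEN, 3510, 17, 3510, 17), (DEN, 3510, 17, 9800, 17), (DEN, 9800, 17, 3510, 17), (DEN, 9800, 17, 9800, 17), (LAX, 5390, 23, 5390, 23), (LAX, 5390, 23, 8740, 7), (LAX, 8740, 7, 5390, 23), (LAX, 8740, 7, 8740, 7)}
Filtering on dist != dist2 leaves {(ATL, 1030, 21, 4920, 32), (ATL, 4920, 32, 1030, 21), (DEN, 3510, 17, 9800, 17), (DEN, 9800, 17, 3510, 17), (LAX, 5390, 23, 8740, 7), (LAX, 8740, 7, 5390, 23)}.
π[fno2, code]: project onto (fno2, code) (1 duplicate(s) eliminated) → {(17, DEN), (21, ATL), (23, LAX), (32, ATL), (7, LAX)}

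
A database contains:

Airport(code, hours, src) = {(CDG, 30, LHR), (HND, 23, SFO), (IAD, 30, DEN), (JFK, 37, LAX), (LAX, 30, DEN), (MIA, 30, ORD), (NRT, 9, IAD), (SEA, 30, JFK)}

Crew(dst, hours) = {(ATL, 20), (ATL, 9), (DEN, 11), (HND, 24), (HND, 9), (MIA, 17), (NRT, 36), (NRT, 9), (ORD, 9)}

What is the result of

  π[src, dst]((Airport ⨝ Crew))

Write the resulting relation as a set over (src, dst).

Airport ⋈ Crew (natural join on hours): {(NRT, 9, IAD, ATL), (NRT, 9, IAD, HND), (NRT, 9, IAD, NRT), (NRT, 9, IAD, ORD)}
Keep only column(s) src, dst: {(IAD, ATL), (IAD, HND), (IAD, NRT), (IAD, ORD)}

{(IAD, ATL), (IAD, HND), (IAD, NRT), (IAD, ORD)}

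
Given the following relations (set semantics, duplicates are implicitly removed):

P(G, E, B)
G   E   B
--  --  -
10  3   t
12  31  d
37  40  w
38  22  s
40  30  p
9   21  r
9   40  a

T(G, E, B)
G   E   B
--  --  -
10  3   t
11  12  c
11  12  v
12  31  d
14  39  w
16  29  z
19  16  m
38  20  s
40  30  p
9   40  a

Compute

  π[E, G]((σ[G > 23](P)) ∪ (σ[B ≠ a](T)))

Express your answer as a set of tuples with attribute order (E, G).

{(12, 11), (16, 19), (20, 38), (22, 38), (29, 16), (3, 10), (30, 40), (31, 12), (39, 14), (40, 37)}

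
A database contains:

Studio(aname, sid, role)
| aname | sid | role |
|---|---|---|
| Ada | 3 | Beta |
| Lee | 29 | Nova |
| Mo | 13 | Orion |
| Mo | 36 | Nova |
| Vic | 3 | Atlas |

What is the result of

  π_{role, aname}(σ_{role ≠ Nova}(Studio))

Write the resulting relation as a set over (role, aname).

σ[role ≠ Nova]: keep tuples satisfying role ≠ Nova → {(Ada, 3, Beta), (Mo, 13, Orion), (Vic, 3, Atlas)}
π[role, aname]: project onto (role, aname) → {(Atlas, Vic), (Beta, Ada), (Orion, Mo)}

{(Atlas, Vic), (Beta, Ada), (Orion, Mo)}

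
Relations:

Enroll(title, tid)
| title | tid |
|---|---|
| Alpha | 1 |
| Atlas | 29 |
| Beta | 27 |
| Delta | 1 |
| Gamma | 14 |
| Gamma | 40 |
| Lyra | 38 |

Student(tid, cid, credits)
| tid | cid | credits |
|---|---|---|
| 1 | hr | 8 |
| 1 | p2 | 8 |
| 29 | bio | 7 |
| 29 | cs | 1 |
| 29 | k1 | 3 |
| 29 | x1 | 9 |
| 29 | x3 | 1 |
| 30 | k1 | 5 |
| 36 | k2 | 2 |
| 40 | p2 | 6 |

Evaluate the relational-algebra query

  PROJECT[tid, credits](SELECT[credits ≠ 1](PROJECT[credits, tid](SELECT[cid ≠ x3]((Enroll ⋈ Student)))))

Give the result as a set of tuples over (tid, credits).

{(1, 8), (29, 3), (29, 7), (29, 9), (40, 6)}

Natural join on tid: {(Alpha, 1, hr, 8), (Alpha, 1, p2, 8), (Atlas, 29, bio, 7), (Atlas, 29, cs, 1), (Atlas, 29, k1, 3), (Atlas, 29, x1, 9), (Atlas, 29, x3, 1), (Delta, 1, hr, 8), (Delta, 1, p2, 8), (Gamma, 40, p2, 6)}
Selection cid ≠ x3: {(Alpha, 1, hr, 8), (Alpha, 1, p2, 8), (Atlas, 29, bio, 7), (Atlas, 29, cs, 1), (Atlas, 29, k1, 3), (Atlas, 29, x1, 9), (Delta, 1, hr, 8), (Delta, 1, p2, 8), (Gamma, 40, p2, 6)}
Keep only column(s) credits, tid (3 duplicate(s) eliminated): {(1, 29), (3, 29), (6, 40), (7, 29), (8, 1), (9, 29)}
Selection credits ≠ 1: {(3, 29), (6, 40), (7, 29), (8, 1), (9, 29)}
Keep only column(s) tid, credits: {(1, 8), (29, 3), (29, 7), (29, 9), (40, 6)}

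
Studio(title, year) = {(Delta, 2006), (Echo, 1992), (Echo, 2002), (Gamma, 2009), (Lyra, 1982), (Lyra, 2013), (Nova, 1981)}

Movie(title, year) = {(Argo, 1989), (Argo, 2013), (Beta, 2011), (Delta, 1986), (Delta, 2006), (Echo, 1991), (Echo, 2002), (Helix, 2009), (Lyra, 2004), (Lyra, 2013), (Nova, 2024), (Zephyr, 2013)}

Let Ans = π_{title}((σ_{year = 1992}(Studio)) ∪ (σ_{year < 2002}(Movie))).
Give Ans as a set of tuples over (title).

Filtering on year = 1992 leaves {(Echo, 1992)}.
Filtering on year < 2002 leaves {(Argo, 1989), (Delta, 1986), (Echo, 1991)}.
Union: {(Echo, 1992)} with {(Argo, 1989), (Delta, 1986), (Echo, 1991)} → {(Argo, 1989), (Delta, 1986), (Echo, 1991), (Echo, 1992)}
π[title]: project onto (title) (1 duplicate(s) eliminated) → {Argo, Delta, Echo}

{Argo, Delta, Echo}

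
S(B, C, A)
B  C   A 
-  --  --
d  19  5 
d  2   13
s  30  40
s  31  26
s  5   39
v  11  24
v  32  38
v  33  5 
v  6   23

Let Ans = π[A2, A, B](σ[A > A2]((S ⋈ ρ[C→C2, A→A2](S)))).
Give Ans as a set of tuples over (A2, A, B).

{(23, 24, v), (23, 38, v), (24, 38, v), (26, 39, s), (26, 40, s), (39, 40, s), (5, 13, d), (5, 23, v), (5, 24, v), (5, 38, v)}

ρ[C→C2, A→A2]: schema becomes (B, C2, A2); tuples unchanged.
Joining S and ρ[C→C2, A→A2](S) on B yields {(d, 19, 5, 19, 5), (d, 19, 5, 2, 13), (d, 2, 13, 19, 5), (d, 2, 13, 2, 13), (s, 30, 40, 30, 40), (s, 30, 40, 31, 26), (s, 30, 40, 5, 39), (s, 31, 26, 30, 40), (s, 31, 26, 31, 26), (s, 31, 26, 5, 39), (s, 5, 39, 30, 40), (s, 5, 39, 31, 26), (s, 5, 39, 5, 39), (v, 11, 24, 11, 24), (v, 11, 24, 32, 38), (v, 11, 24, 33, 5), (v, 11, 24, 6, 23), (v, 32, 38, 11, 24), (v, 32, 38, 32, 38), (v, 32, 38, 33, 5), (v, 32, 38, 6, 23), (v, 33, 5, 11, 24), (v, 33, 5, 32, 38), (v, 33, 5, 33, 5), (v, 33, 5, 6, 23), (v, 6, 23, 11, 24), (v, 6, 23, 32, 38), (v, 6, 23, 33, 5), (v, 6, 23, 6, 23)}.
σ[A > A2]: keep tuples satisfying A > A2 → {(d, 2, 13, 19, 5), (s, 30, 40, 31, 26), (s, 30, 40, 5, 39), (s, 5, 39, 31, 26), (v, 11, 24, 33, 5), (v, 11, 24, 6, 23), (v, 32, 38, 11, 24), (v, 32, 38, 33, 5), (v, 32, 38, 6, 23), (v, 6, 23, 33, 5)}
Projecting to A2, A, B: {(23, 24, v), (23, 38, v), (24, 38, v), (26, 39, s), (26, 40, s), (39, 40, s), (5, 13, d), (5, 23, v), (5, 24, v), (5, 38, v)}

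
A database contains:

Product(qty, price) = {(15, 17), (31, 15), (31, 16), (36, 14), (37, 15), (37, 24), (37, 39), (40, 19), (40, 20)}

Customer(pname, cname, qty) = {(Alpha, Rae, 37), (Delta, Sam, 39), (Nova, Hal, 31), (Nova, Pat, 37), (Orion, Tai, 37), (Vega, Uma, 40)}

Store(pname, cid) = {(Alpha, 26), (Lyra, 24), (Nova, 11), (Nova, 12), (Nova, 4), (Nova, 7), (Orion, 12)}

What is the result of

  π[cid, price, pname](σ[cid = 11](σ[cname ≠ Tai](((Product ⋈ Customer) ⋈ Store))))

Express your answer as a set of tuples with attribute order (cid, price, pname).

Product ⋈ Customer (natural join on qty): {(31, 15, Nova, Hal), (31, 16, Nova, Hal), (37, 15, Alpha, Rae), (37, 15, Nova, Pat), (37, 15, Orion, Tai), (37, 24, Alpha, Rae), (37, 24, Nova, Pat), (37, 24, Orion, Tai), (37, 39, Alpha, Rae), (37, 39, Nova, Pat), (37, 39, Orion, Tai), (40, 19, Vega, Uma), (40, 20, Vega, Uma)}
(Product ⋈ Customer) ⋈ Store (natural join on pname): {(31, 15, Nova, Hal, 11), (31, 15, Nova, Hal, 12), (31, 15, Nova, Hal, 4), (31, 15, Nova, Hal, 7), (31, 16, Nova, Hal, 11), (31, 16, Nova, Hal, 12), (31, 16, Nova, Hal, 4), (31, 16, Nova, Hal, 7), (37, 15, Alpha, Rae, 26), (37, 15, Nova, Pat, 11), (37, 15, Nova, Pat, 12), (37, 15, Nova, Pat, 4), (37, 15, Nova, Pat, 7), (37, 15, Orion, Tai, 12), (37, 24, Alpha, Rae, 26), (37, 24, Nova, Pat, 11), (37, 24, Nova, Pat, 12), (37, 24, Nova, Pat, 4), (37, 24, Nova, Pat, 7), (37, 24, Orion, Tai, 12), (37, 39, Alpha, Rae, 26), (37, 39, Nova, Pat, 11), (37, 39, Nova, Pat, 12), (37, 39, Nova, Pat, 4), (37, 39, Nova, Pat, 7), (37, 39, Orion, Tai, 12)}
Apply σ_{cname ≠ Tai}; surviving tuples: {(31, 15, Nova, Hal, 11), (31, 15, Nova, Hal, 12), (31, 15, Nova, Hal, 4), (31, 15, Nova, Hal, 7), (31, 16, Nova, Hal, 11), (31, 16, Nova, Hal, 12), (31, 16, Nova, Hal, 4), (31, 16, Nova, Hal, 7), (37, 15, Alpha, Rae, 26), (37, 15, Nova, Pat, 11), (37, 15, Nova, Pat, 12), (37, 15, Nova, Pat, 4), (37, 15, Nova, Pat, 7), (37, 24, Alpha, Rae, 26), (37, 24, Nova, Pat, 11), (37, 24, Nova, Pat, 12), (37, 24, Nova, Pat, 4), (37, 24, Nova, Pat, 7), (37, 39, Alpha, Rae, 26), (37, 39, Nova, Pat, 11), (37, 39, Nova, Pat, 12), (37, 39, Nova, Pat, 4), (37, 39, Nova, Pat, 7)}
Apply σ_{cid = 11}; surviving tuples: {(31, 15, Nova, Hal, 11), (31, 16, Nova, Hal, 11), (37, 15, Nova, Pat, 11), (37, 24, Nova, Pat, 11), (37, 39, Nova, Pat, 11)}
Projecting to cid, price, pname (1 duplicate(s) eliminated): {(11, 15, Nova), (11, 16, Nova), (11, 24, Nova), (11, 39, Nova)}

{(11, 15, Nova), (11, 16, Nova), (11, 24, Nova), (11, 39, Nova)}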